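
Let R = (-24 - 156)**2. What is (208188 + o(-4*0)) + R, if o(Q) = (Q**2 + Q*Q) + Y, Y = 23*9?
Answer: 240795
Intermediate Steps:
Y = 207
o(Q) = 207 + 2*Q**2 (o(Q) = (Q**2 + Q*Q) + 207 = (Q**2 + Q**2) + 207 = 2*Q**2 + 207 = 207 + 2*Q**2)
R = 32400 (R = (-180)**2 = 32400)
(208188 + o(-4*0)) + R = (208188 + (207 + 2*(-4*0)**2)) + 32400 = (208188 + (207 + 2*0**2)) + 32400 = (208188 + (207 + 2*0)) + 32400 = (208188 + (207 + 0)) + 32400 = (208188 + 207) + 32400 = 208395 + 32400 = 240795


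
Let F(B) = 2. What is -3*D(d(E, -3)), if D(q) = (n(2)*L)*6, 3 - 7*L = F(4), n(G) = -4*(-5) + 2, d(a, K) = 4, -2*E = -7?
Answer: -396/7 ≈ -56.571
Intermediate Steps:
E = 7/2 (E = -1/2*(-7) = 7/2 ≈ 3.5000)
n(G) = 22 (n(G) = 20 + 2 = 22)
L = 1/7 (L = 3/7 - 1/7*2 = 3/7 - 2/7 = 1/7 ≈ 0.14286)
D(q) = 132/7 (D(q) = (22*(1/7))*6 = (22/7)*6 = 132/7)
-3*D(d(E, -3)) = -3*132/7 = -396/7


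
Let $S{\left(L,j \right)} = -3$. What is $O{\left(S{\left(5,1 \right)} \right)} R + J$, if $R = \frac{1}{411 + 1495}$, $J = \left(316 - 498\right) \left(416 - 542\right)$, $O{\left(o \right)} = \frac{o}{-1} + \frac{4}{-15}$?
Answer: $\frac{655625921}{28590} \approx 22932.0$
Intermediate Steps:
$O{\left(o \right)} = - \frac{4}{15} - o$ ($O{\left(o \right)} = o \left(-1\right) + 4 \left(- \frac{1}{15}\right) = - o - \frac{4}{15} = - \frac{4}{15} - o$)
$J = 22932$ ($J = \left(-182\right) \left(-126\right) = 22932$)
$R = \frac{1}{1906} \approx 0.00052466$
$O{\left(S{\left(5,1 \right)} \right)} R + J = \left(- \frac{4}{15} - -3\right) \frac{1}{1906} + 22932 = \left(- \frac{4}{15} + 3\right) \frac{1}{1906} + 22932 = \frac{41}{15} \cdot \frac{1}{1906} + 22932 = \frac{41}{28590} + 22932 = \frac{655625921}{28590}$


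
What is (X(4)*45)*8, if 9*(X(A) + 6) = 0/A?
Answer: -2160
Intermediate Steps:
X(A) = -6 (X(A) = -6 + (0/A)/9 = -6 + (⅑)*0 = -6 + 0 = -6)
(X(4)*45)*8 = -6*45*8 = -270*8 = -2160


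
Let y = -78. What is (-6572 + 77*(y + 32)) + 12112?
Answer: 1998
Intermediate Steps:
(-6572 + 77*(y + 32)) + 12112 = (-6572 + 77*(-78 + 32)) + 12112 = (-6572 + 77*(-46)) + 12112 = (-6572 - 3542) + 12112 = -10114 + 12112 = 1998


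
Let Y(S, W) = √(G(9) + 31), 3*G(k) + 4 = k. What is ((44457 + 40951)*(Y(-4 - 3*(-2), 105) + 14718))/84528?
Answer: 26188228/1761 + 37366*√6/15849 ≈ 14877.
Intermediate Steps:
G(k) = -4/3 + k/3
Y(S, W) = 7*√6/3 (Y(S, W) = √((-4/3 + (⅓)*9) + 31) = √((-4/3 + 3) + 31) = √(5/3 + 31) = √(98/3) = 7*√6/3)
((44457 + 40951)*(Y(-4 - 3*(-2), 105) + 14718))/84528 = ((44457 + 40951)*(7*√6/3 + 14718))/84528 = (85408*(14718 + 7*√6/3))*(1/84528) = (1257034944 + 597856*√6/3)*(1/84528) = 26188228/1761 + 37366*√6/15849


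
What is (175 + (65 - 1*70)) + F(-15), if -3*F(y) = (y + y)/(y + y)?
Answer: 509/3 ≈ 169.67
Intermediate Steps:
F(y) = -⅓ (F(y) = -(y + y)/(3*(y + y)) = -2*y/(3*(2*y)) = -2*y*1/(2*y)/3 = -⅓*1 = -⅓)
(175 + (65 - 1*70)) + F(-15) = (175 + (65 - 1*70)) - ⅓ = (175 + (65 - 70)) - ⅓ = (175 - 5) - ⅓ = 170 - ⅓ = 509/3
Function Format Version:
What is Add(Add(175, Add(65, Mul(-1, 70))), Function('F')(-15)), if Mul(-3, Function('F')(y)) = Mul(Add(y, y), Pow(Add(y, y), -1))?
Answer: Rational(509, 3) ≈ 169.67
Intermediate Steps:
Function('F')(y) = Rational(-1, 3) (Function('F')(y) = Mul(Rational(-1, 3), Mul(Add(y, y), Pow(Add(y, y), -1))) = Mul(Rational(-1, 3), Mul(Mul(2, y), Pow(Mul(2, y), -1))) = Mul(Rational(-1, 3), Mul(Mul(2, y), Mul(Rational(1, 2), Pow(y, -1)))) = Mul(Rational(-1, 3), 1) = Rational(-1, 3))
Add(Add(175, Add(65, Mul(-1, 70))), Function('F')(-15)) = Add(Add(175, Add(65, Mul(-1, 70))), Rational(-1, 3)) = Add(Add(175, Add(65, -70)), Rational(-1, 3)) = Add(Add(175, -5), Rational(-1, 3)) = Add(170, Rational(-1, 3)) = Rational(509, 3)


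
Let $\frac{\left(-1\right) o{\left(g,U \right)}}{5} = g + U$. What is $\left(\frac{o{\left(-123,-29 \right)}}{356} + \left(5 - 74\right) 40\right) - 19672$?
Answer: $- \frac{1996258}{89} \approx -22430.0$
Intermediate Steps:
$o{\left(g,U \right)} = - 5 U - 5 g$ ($o{\left(g,U \right)} = - 5 \left(g + U\right) = - 5 \left(U + g\right) = - 5 U - 5 g$)
$\left(\frac{o{\left(-123,-29 \right)}}{356} + \left(5 - 74\right) 40\right) - 19672 = \left(\frac{\left(-5\right) \left(-29\right) - -615}{356} + \left(5 - 74\right) 40\right) - 19672 = \left(\left(145 + 615\right) \frac{1}{356} - 2760\right) - 19672 = \left(760 \cdot \frac{1}{356} - 2760\right) - 19672 = \left(\frac{190}{89} - 2760\right) - 19672 = - \frac{245450}{89} - 19672 = - \frac{1996258}{89}$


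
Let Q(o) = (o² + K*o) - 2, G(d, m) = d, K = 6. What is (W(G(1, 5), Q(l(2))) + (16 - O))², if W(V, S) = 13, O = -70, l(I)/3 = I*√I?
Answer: 9801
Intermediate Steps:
l(I) = 3*I^(3/2) (l(I) = 3*(I*√I) = 3*I^(3/2))
Q(o) = -2 + o² + 6*o (Q(o) = (o² + 6*o) - 2 = -2 + o² + 6*o)
(W(G(1, 5), Q(l(2))) + (16 - O))² = (13 + (16 - 1*(-70)))² = (13 + (16 + 70))² = (13 + 86)² = 99² = 9801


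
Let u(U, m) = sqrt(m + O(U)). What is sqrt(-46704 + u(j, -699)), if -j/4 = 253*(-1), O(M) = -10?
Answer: sqrt(-46704 + I*sqrt(709)) ≈ 0.0616 + 216.11*I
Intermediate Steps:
j = 1012 (j = -1012*(-1) = -4*(-253) = 1012)
u(U, m) = sqrt(-10 + m) (u(U, m) = sqrt(m - 10) = sqrt(-10 + m))
sqrt(-46704 + u(j, -699)) = sqrt(-46704 + sqrt(-10 - 699)) = sqrt(-46704 + sqrt(-709)) = sqrt(-46704 + I*sqrt(709))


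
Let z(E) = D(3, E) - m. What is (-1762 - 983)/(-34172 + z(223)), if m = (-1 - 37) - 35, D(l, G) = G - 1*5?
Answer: 2745/33881 ≈ 0.081019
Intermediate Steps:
D(l, G) = -5 + G (D(l, G) = G - 5 = -5 + G)
m = -73 (m = -38 - 35 = -73)
z(E) = 68 + E (z(E) = (-5 + E) - 1*(-73) = (-5 + E) + 73 = 68 + E)
(-1762 - 983)/(-34172 + z(223)) = (-1762 - 983)/(-34172 + (68 + 223)) = -2745/(-34172 + 291) = -2745/(-33881) = -2745*(-1/33881) = 2745/33881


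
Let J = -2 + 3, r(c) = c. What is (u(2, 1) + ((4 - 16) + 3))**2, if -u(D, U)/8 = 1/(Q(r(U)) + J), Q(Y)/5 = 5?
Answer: 14641/169 ≈ 86.633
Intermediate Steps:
Q(Y) = 25 (Q(Y) = 5*5 = 25)
J = 1
u(D, U) = -4/13 (u(D, U) = -8/(25 + 1) = -8/26 = -8*1/26 = -4/13)
(u(2, 1) + ((4 - 16) + 3))**2 = (-4/13 + ((4 - 16) + 3))**2 = (-4/13 + (-12 + 3))**2 = (-4/13 - 9)**2 = (-121/13)**2 = 14641/169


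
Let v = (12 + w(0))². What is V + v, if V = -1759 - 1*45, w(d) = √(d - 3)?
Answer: -1663 + 24*I*√3 ≈ -1663.0 + 41.569*I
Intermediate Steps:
w(d) = √(-3 + d)
v = (12 + I*√3)² (v = (12 + √(-3 + 0))² = (12 + √(-3))² = (12 + I*√3)² ≈ 141.0 + 41.569*I)
V = -1804 (V = -1759 - 45 = -1804)
V + v = -1804 + (12 + I*√3)²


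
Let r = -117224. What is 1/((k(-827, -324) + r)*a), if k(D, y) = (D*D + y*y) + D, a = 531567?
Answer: 1/356603848218 ≈ 2.8042e-12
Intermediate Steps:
k(D, y) = D + D² + y² (k(D, y) = (D² + y²) + D = D + D² + y²)
1/((k(-827, -324) + r)*a) = 1/(((-827 + (-827)² + (-324)²) - 117224)*531567) = (1/531567)/((-827 + 683929 + 104976) - 117224) = (1/531567)/(788078 - 117224) = (1/531567)/670854 = (1/670854)*(1/531567) = 1/356603848218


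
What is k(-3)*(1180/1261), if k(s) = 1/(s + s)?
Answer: -590/3783 ≈ -0.15596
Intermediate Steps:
k(s) = 1/(2*s)
k(-3)*(1180/1261) = ((1/2)/(-3))*(1180/1261) = ((1/2)*(-1/3))*(1180*(1/1261)) = -1/6*1180/1261 = -590/3783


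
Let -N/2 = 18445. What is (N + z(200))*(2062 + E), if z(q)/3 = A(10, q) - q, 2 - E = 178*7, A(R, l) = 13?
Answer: -30634918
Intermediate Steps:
E = -1244 (E = 2 - 178*7 = 2 - 1*1246 = 2 - 1246 = -1244)
z(q) = 39 - 3*q (z(q) = 3*(13 - q) = 39 - 3*q)
N = -36890 (N = -2*18445 = -36890)
(N + z(200))*(2062 + E) = (-36890 + (39 - 3*200))*(2062 - 1244) = (-36890 + (39 - 600))*818 = (-36890 - 561)*818 = -37451*818 = -30634918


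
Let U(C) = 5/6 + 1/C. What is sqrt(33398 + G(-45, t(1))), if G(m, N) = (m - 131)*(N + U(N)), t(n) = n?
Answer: sqrt(296094)/3 ≈ 181.38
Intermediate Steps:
U(C) = 5/6 + 1/C (U(C) = 5*(1/6) + 1/C = 5/6 + 1/C)
G(m, N) = (-131 + m)*(5/6 + N + 1/N) (G(m, N) = (m - 131)*(N + (5/6 + 1/N)) = (-131 + m)*(5/6 + N + 1/N))
sqrt(33398 + G(-45, t(1))) = sqrt(33398 + (-655/6 - 131*1 - 131/1 + (5/6)*(-45) + 1*(-45) - 45/1)) = sqrt(33398 + (-655/6 - 131 - 131*1 - 75/2 - 45 - 45*1)) = sqrt(33398 + (-655/6 - 131 - 131 - 75/2 - 45 - 45)) = sqrt(33398 - 1496/3) = sqrt(98698/3) = sqrt(296094)/3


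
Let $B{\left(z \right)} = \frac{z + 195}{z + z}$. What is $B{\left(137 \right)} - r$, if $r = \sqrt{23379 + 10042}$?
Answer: $\frac{166}{137} - \sqrt{33421} \approx -181.6$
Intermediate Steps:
$B{\left(z \right)} = \frac{195 + z}{2 z}$
$r = \sqrt{33421} \approx 182.81$
$B{\left(137 \right)} - r = \frac{195 + 137}{2 \cdot 137} - \sqrt{33421} = \frac{1}{2} \cdot \frac{1}{137} \cdot 332 - \sqrt{33421} = \frac{166}{137} - \sqrt{33421}$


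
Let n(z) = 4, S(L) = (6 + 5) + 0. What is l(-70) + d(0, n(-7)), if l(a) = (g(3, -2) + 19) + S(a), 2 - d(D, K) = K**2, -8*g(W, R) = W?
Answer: 125/8 ≈ 15.625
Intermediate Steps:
S(L) = 11 (S(L) = 11 + 0 = 11)
g(W, R) = -W/8
d(D, K) = 2 - K**2
l(a) = 237/8 (l(a) = (-1/8*3 + 19) + 11 = (-3/8 + 19) + 11 = 149/8 + 11 = 237/8)
l(-70) + d(0, n(-7)) = 237/8 + (2 - 1*4**2) = 237/8 + (2 - 1*16) = 237/8 + (2 - 16) = 237/8 - 14 = 125/8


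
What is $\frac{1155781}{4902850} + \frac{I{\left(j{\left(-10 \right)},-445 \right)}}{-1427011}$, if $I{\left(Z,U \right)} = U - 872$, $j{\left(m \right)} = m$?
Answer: $\frac{1655769254041}{6996420881350} \approx 0.23666$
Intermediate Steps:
$I{\left(Z,U \right)} = -872 + U$
$\frac{1155781}{4902850} + \frac{I{\left(j{\left(-10 \right)},-445 \right)}}{-1427011} = \frac{1155781}{4902850} + \frac{-872 - 445}{-1427011} = 1155781 \cdot \frac{1}{4902850} - - \frac{1317}{1427011} = \frac{1155781}{4902850} + \frac{1317}{1427011} = \frac{1655769254041}{6996420881350}$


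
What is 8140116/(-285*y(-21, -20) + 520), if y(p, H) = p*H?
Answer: -2035029/29795 ≈ -68.301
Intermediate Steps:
y(p, H) = H*p
8140116/(-285*y(-21, -20) + 520) = 8140116/(-(-5700)*(-21) + 520) = 8140116/(-285*420 + 520) = 8140116/(-119700 + 520) = 8140116/(-119180) = 8140116*(-1/119180) = -2035029/29795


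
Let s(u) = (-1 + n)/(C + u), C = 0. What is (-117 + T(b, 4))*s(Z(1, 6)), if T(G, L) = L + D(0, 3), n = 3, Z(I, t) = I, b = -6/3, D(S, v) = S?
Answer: -226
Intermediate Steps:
b = -2 (b = -6*1/3 = -2)
T(G, L) = L (T(G, L) = L + 0 = L)
s(u) = 2/u (s(u) = (-1 + 3)/(0 + u) = 2/u)
(-117 + T(b, 4))*s(Z(1, 6)) = (-117 + 4)*(2/1) = -226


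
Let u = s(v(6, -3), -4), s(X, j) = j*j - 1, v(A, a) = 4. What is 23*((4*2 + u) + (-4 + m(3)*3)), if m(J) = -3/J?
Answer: 368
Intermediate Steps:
s(X, j) = -1 + j**2 (s(X, j) = j**2 - 1 = -1 + j**2)
u = 15 (u = -1 + (-4)**2 = -1 + 16 = 15)
23*((4*2 + u) + (-4 + m(3)*3)) = 23*((4*2 + 15) + (-4 - 3/3*3)) = 23*((8 + 15) + (-4 - 3*1/3*3)) = 23*(23 + (-4 - 1*3)) = 23*(23 + (-4 - 3)) = 23*(23 - 7) = 23*16 = 368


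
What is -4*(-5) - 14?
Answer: 6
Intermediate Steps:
-4*(-5) - 14 = 20 - 14 = 6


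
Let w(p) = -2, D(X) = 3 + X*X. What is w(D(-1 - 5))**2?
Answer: 4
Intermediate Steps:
D(X) = 3 + X**2
w(D(-1 - 5))**2 = (-2)**2 = 4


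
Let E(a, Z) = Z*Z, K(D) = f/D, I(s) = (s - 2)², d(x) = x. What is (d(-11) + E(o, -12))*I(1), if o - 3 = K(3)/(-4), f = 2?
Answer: 133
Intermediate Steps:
I(s) = (-2 + s)²
K(D) = 2/D
o = 17/6 (o = 3 + (2/3)/(-4) = 3 + (2*(⅓))*(-¼) = 3 + (⅔)*(-¼) = 3 - ⅙ = 17/6 ≈ 2.8333)
E(a, Z) = Z²
(d(-11) + E(o, -12))*I(1) = (-11 + (-12)²)*(-2 + 1)² = (-11 + 144)*(-1)² = 133*1 = 133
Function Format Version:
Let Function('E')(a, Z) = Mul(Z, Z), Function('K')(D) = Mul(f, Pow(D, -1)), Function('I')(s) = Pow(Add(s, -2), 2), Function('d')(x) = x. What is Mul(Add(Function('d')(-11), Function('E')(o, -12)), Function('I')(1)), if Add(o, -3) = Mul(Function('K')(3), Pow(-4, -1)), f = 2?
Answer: 133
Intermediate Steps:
Function('I')(s) = Pow(Add(-2, s), 2)
Function('K')(D) = Mul(2, Pow(D, -1))
o = Rational(17, 6) (o = Add(3, Mul(Mul(2, Pow(3, -1)), Pow(-4, -1))) = Add(3, Mul(Mul(2, Rational(1, 3)), Rational(-1, 4))) = Add(3, Mul(Rational(2, 3), Rational(-1, 4))) = Add(3, Rational(-1, 6)) = Rational(17, 6) ≈ 2.8333)
Function('E')(a, Z) = Pow(Z, 2)
Mul(Add(Function('d')(-11), Function('E')(o, -12)), Function('I')(1)) = Mul(Add(-11, Pow(-12, 2)), Pow(Add(-2, 1), 2)) = Mul(Add(-11, 144), Pow(-1, 2)) = Mul(133, 1) = 133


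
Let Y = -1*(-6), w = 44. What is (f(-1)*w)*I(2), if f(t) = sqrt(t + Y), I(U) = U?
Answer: 88*sqrt(5) ≈ 196.77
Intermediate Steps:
Y = 6
f(t) = sqrt(6 + t) (f(t) = sqrt(t + 6) = sqrt(6 + t))
(f(-1)*w)*I(2) = (sqrt(6 - 1)*44)*2 = (sqrt(5)*44)*2 = (44*sqrt(5))*2 = 88*sqrt(5)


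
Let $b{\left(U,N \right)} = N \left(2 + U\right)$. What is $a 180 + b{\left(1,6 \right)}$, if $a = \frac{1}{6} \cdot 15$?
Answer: $468$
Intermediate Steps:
$a = \frac{5}{2}$ ($a = \frac{1}{6} \cdot 15 = \frac{5}{2} \approx 2.5$)
$a 180 + b{\left(1,6 \right)} = \frac{5}{2} \cdot 180 + 6 \left(2 + 1\right) = 450 + 6 \cdot 3 = 450 + 18 = 468$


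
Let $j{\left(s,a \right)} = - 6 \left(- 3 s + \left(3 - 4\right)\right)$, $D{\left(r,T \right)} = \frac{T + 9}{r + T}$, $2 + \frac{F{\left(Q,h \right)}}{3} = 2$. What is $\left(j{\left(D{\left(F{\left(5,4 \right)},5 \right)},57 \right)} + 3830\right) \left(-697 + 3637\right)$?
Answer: $11426016$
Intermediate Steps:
$F{\left(Q,h \right)} = 0$ ($F{\left(Q,h \right)} = -6 + 3 \cdot 2 = -6 + 6 = 0$)
$D{\left(r,T \right)} = \frac{9 + T}{T + r}$
$j{\left(s,a \right)} = 6 + 18 s$ ($j{\left(s,a \right)} = - 6 \left(- 3 s - 1\right) = - 6 \left(-1 - 3 s\right) = 6 + 18 s$)
$\left(j{\left(D{\left(F{\left(5,4 \right)},5 \right)},57 \right)} + 3830\right) \left(-697 + 3637\right) = \left(\left(6 + 18 \frac{9 + 5}{5 + 0}\right) + 3830\right) \left(-697 + 3637\right) = \left(\left(6 + 18 \cdot \frac{1}{5} \cdot 14\right) + 3830\right) 2940 = \left(\left(6 + 18 \cdot \frac{14}{5}\right) + 3830\right) 2940 = \left(\left(6 + \frac{252}{5}\right) + 3830\right) 2940 = \left(\frac{282}{5} + 3830\right) 2940 = \frac{19432}{5} \cdot 2940 = 11426016$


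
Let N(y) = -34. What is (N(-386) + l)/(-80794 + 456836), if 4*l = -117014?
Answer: -58575/752084 ≈ -0.077884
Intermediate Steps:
l = -58507/2 (l = (¼)*(-117014) = -58507/2 ≈ -29254.)
(N(-386) + l)/(-80794 + 456836) = (-34 - 58507/2)/(-80794 + 456836) = -58575/2/376042 = -58575/2*1/376042 = -58575/752084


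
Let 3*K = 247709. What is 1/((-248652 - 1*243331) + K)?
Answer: -3/1228240 ≈ -2.4425e-6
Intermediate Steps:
K = 247709/3 (K = (⅓)*247709 = 247709/3 ≈ 82570.)
1/((-248652 - 1*243331) + K) = 1/((-248652 - 1*243331) + 247709/3) = 1/((-248652 - 243331) + 247709/3) = 1/(-491983 + 247709/3) = 1/(-1228240/3) = -3/1228240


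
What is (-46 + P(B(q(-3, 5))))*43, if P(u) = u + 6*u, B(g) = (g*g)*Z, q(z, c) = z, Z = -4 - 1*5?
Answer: -26359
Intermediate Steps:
Z = -9 (Z = -4 - 5 = -9)
B(g) = -9*g**2 (B(g) = (g*g)*(-9) = g**2*(-9) = -9*g**2)
P(u) = 7*u
(-46 + P(B(q(-3, 5))))*43 = (-46 + 7*(-9*(-3)**2))*43 = (-46 + 7*(-9*9))*43 = (-46 + 7*(-81))*43 = (-46 - 567)*43 = -613*43 = -26359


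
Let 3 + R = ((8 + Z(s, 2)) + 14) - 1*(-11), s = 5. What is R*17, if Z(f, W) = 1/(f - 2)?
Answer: 1547/3 ≈ 515.67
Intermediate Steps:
Z(f, W) = 1/(-2 + f)
R = 91/3 (R = -3 + (((8 + 1/(-2 + 5)) + 14) - 1*(-11)) = -3 + (((8 + 1/3) + 14) + 11) = -3 + (((8 + ⅓) + 14) + 11) = -3 + ((25/3 + 14) + 11) = -3 + (67/3 + 11) = -3 + 100/3 = 91/3 ≈ 30.333)
R*17 = (91/3)*17 = 1547/3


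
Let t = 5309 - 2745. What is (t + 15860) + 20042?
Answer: 38466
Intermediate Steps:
t = 2564
(t + 15860) + 20042 = (2564 + 15860) + 20042 = 18424 + 20042 = 38466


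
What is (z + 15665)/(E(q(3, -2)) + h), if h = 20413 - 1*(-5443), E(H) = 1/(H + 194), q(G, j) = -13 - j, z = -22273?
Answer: -1209264/4731649 ≈ -0.25557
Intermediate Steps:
E(H) = 1/(194 + H)
h = 25856 (h = 20413 + 5443 = 25856)
(z + 15665)/(E(q(3, -2)) + h) = (-22273 + 15665)/(1/(194 + (-13 - 1*(-2))) + 25856) = -6608/(1/(194 + (-13 + 2)) + 25856) = -6608/(1/(194 - 11) + 25856) = -6608/(1/183 + 25856) = -6608/4731649/183 = -6608*183/4731649 = -1209264/4731649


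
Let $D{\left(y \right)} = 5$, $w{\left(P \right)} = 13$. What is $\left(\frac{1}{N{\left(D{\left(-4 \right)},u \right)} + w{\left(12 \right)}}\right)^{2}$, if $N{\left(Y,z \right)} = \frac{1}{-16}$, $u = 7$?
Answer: $\frac{256}{42849} \approx 0.0059745$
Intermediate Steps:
$N{\left(Y,z \right)} = - \frac{1}{16}$
$\left(\frac{1}{N{\left(D{\left(-4 \right)},u \right)} + w{\left(12 \right)}}\right)^{2} = \left(\frac{1}{- \frac{1}{16} + 13}\right)^{2} = \left(\frac{1}{\frac{207}{16}}\right)^{2} = \left(\frac{16}{207}\right)^{2} = \frac{256}{42849}$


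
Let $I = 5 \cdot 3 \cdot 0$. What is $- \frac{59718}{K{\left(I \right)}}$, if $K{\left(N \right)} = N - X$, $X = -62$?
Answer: $- \frac{29859}{31} \approx -963.19$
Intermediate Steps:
$I = 0$ ($I = 15 \cdot 0 = 0$)
$K{\left(N \right)} = 62 + N$ ($K{\left(N \right)} = N - -62 = N + 62 = 62 + N$)
$- \frac{59718}{K{\left(I \right)}} = - \frac{59718}{62 + 0} = - \frac{59718}{62} = \left(-59718\right) \frac{1}{62} = - \frac{29859}{31}$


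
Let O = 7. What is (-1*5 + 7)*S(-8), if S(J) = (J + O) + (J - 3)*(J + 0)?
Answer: 174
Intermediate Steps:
S(J) = 7 + J + J*(-3 + J) (S(J) = (J + 7) + (J - 3)*(J + 0) = (7 + J) + (-3 + J)*J = (7 + J) + J*(-3 + J) = 7 + J + J*(-3 + J))
(-1*5 + 7)*S(-8) = (-1*5 + 7)*(7 + (-8)**2 - 2*(-8)) = (-5 + 7)*(7 + 64 + 16) = 2*87 = 174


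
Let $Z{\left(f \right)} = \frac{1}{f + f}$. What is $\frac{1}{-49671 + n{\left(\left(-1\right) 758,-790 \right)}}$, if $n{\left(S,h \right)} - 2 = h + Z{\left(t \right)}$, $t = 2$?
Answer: $- \frac{4}{201835} \approx -1.9818 \cdot 10^{-5}$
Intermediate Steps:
$Z{\left(f \right)} = \frac{1}{2 f}$
$n{\left(S,h \right)} = \frac{9}{4} + h$ ($n{\left(S,h \right)} = 2 + \left(h + \frac{1}{2 \cdot 2}\right) = 2 + \left(h + \frac{1}{2} \cdot \frac{1}{2}\right) = 2 + \left(h + \frac{1}{4}\right) = 2 + \left(\frac{1}{4} + h\right) = \frac{9}{4} + h$)
$\frac{1}{-49671 + n{\left(\left(-1\right) 758,-790 \right)}} = \frac{1}{-49671 + \left(\frac{9}{4} - 790\right)} = \frac{1}{-49671 - \frac{3151}{4}} = \frac{1}{- \frac{201835}{4}} = - \frac{4}{201835}$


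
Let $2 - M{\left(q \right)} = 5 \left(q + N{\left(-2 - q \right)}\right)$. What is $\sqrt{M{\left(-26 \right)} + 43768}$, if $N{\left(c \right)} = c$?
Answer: $2 \sqrt{10945} \approx 209.24$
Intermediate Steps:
$M{\left(q \right)} = 12$ ($M{\left(q \right)} = 2 - 5 \left(q - \left(2 + q\right)\right) = 2 - 5 \left(-2\right) = 2 - -10 = 2 + 10 = 12$)
$\sqrt{M{\left(-26 \right)} + 43768} = \sqrt{12 + 43768} = \sqrt{43780} = 2 \sqrt{10945}$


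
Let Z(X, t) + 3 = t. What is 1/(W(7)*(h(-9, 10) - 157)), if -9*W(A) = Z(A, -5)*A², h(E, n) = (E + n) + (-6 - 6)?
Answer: -3/21952 ≈ -0.00013666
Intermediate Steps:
Z(X, t) = -3 + t
h(E, n) = -12 + E + n (h(E, n) = (E + n) - 12 = -12 + E + n)
W(A) = 8*A²/9 (W(A) = -(-3 - 5)*A²/9 = -(-8)*A²/9 = 8*A²/9)
1/(W(7)*(h(-9, 10) - 157)) = 1/(((8/9)*7²)*((-12 - 9 + 10) - 157)) = 1/(((8/9)*49)*(-11 - 157)) = 1/((392/9)*(-168)) = 1/(-21952/3) = -3/21952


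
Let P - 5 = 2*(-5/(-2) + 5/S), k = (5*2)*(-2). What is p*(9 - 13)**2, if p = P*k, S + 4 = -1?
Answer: -2560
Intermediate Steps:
S = -5 (S = -4 - 1 = -5)
k = -20 (k = 10*(-2) = -20)
P = 8 (P = 5 + 2*(-5/(-2) + 5/(-5)) = 5 + 2*(-5*(-1/2) + 5*(-1/5)) = 5 + 2*(5/2 - 1) = 5 + 2*(3/2) = 5 + 3 = 8)
p = -160 (p = 8*(-20) = -160)
p*(9 - 13)**2 = -160*(9 - 13)**2 = -160*(-4)**2 = -160*16 = -2560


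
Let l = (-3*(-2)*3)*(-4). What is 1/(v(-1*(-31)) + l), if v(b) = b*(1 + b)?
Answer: 1/920 ≈ 0.0010870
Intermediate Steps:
l = -72 (l = (6*3)*(-4) = 18*(-4) = -72)
1/(v(-1*(-31)) + l) = 1/((-1*(-31))*(1 - 1*(-31)) - 72) = 1/(31*(1 + 31) - 72) = 1/(31*32 - 72) = 1/(992 - 72) = 1/920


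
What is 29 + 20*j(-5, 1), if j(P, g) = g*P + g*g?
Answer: -51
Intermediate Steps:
j(P, g) = g² + P*g (j(P, g) = P*g + g² = g² + P*g)
29 + 20*j(-5, 1) = 29 + 20*(1*(-5 + 1)) = 29 + 20*(1*(-4)) = 29 + 20*(-4) = 29 - 80 = -51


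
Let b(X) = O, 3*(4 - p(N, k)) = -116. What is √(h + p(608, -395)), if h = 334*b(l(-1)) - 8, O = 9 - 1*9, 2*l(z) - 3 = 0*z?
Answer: 2*√78/3 ≈ 5.8878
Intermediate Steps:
l(z) = 3/2 (l(z) = 3/2 + (0*z)/2 = 3/2 + (½)*0 = 3/2 + 0 = 3/2)
p(N, k) = 128/3 (p(N, k) = 4 - ⅓*(-116) = 4 + 116/3 = 128/3)
O = 0 (O = 9 - 9 = 0)
b(X) = 0
h = -8 (h = 334*0 - 8 = 0 - 8 = -8)
√(h + p(608, -395)) = √(-8 + 128/3) = √(104/3) = 2*√78/3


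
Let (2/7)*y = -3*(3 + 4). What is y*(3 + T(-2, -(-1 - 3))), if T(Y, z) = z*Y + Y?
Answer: 1029/2 ≈ 514.50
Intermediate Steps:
T(Y, z) = Y + Y*z (T(Y, z) = Y*z + Y = Y + Y*z)
y = -147/2 (y = 7*(-3*(3 + 4))/2 = 7*(-3*7)/2 = (7/2)*(-21) = -147/2 ≈ -73.500)
y*(3 + T(-2, -(-1 - 3))) = -147*(3 - 2*(1 - (-1 - 3)))/2 = -147*(3 - 2*(1 - 1*(-4)))/2 = -147*(3 - 2*(1 + 4))/2 = -147*(3 - 2*5)/2 = -147*(3 - 10)/2 = -147/2*(-7) = 1029/2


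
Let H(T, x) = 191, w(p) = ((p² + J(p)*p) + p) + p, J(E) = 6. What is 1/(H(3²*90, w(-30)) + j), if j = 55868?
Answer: 1/56059 ≈ 1.7838e-5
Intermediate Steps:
w(p) = p² + 8*p (w(p) = ((p² + 6*p) + p) + p = (p² + 7*p) + p = p² + 8*p)
1/(H(3²*90, w(-30)) + j) = 1/(191 + 55868) = 1/56059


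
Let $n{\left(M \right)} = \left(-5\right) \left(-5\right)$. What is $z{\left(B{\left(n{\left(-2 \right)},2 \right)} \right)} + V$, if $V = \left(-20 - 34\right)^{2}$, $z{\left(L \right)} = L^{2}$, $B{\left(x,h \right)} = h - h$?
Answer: $2916$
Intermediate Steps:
$n{\left(M \right)} = 25$
$B{\left(x,h \right)} = 0$
$V = 2916$ ($V = \left(-54\right)^{2} = 2916$)
$z{\left(B{\left(n{\left(-2 \right)},2 \right)} \right)} + V = 0^{2} + 2916 = 0 + 2916 = 2916$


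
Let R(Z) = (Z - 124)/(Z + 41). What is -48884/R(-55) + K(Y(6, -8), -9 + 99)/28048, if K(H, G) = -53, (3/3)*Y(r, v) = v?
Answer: -19195387535/5020592 ≈ -3823.3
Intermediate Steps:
Y(r, v) = v
R(Z) = (-124 + Z)/(41 + Z)
-48884/R(-55) + K(Y(6, -8), -9 + 99)/28048 = -48884*(41 - 55)/(-124 - 55) - 53/28048 = -48884/(-179/(-14)) - 53*1/28048 = -48884/((-1/14*(-179))) - 53/28048 = -48884/179/14 - 53/28048 = -48884*14/179 - 53/28048 = -684376/179 - 53/28048 = -19195387535/5020592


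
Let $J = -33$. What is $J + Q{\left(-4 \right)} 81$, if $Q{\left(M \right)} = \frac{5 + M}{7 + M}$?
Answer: $-6$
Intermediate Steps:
$Q{\left(M \right)} = \frac{5 + M}{7 + M}$
$J + Q{\left(-4 \right)} 81 = -33 + \frac{5 - 4}{7 - 4} \cdot 81 = -33 + \frac{1}{3} \cdot 1 \cdot 81 = -33 + \frac{1}{3} \cdot 81 = -33 + 27 = -6$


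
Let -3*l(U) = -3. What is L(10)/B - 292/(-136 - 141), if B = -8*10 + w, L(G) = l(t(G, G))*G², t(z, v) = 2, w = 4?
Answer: -1377/5263 ≈ -0.26164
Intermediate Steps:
l(U) = 1 (l(U) = -⅓*(-3) = 1)
L(G) = G² (L(G) = 1*G² = G²)
B = -76 (B = -8*10 + 4 = -80 + 4 = -76)
L(10)/B - 292/(-136 - 141) = 10²/(-76) - 292/(-136 - 141) = 100*(-1/76) - 292/(-277) = -25/19 - 292*(-1/277) = -25/19 + 292/277 = -1377/5263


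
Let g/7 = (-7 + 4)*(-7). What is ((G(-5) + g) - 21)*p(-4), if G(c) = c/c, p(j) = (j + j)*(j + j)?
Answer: 8128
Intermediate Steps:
p(j) = 4*j² (p(j) = (2*j)*(2*j) = 4*j²)
G(c) = 1
g = 147 (g = 7*((-7 + 4)*(-7)) = 7*(-3*(-7)) = 7*21 = 147)
((G(-5) + g) - 21)*p(-4) = ((1 + 147) - 21)*(4*(-4)²) = (148 - 21)*(4*16) = 127*64 = 8128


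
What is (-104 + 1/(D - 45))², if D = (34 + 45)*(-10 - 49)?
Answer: 239536830625/22146436 ≈ 10816.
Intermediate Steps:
D = -4661 (D = 79*(-59) = -4661)
(-104 + 1/(D - 45))² = (-104 + 1/(-4661 - 45))² = (-104 + 1/(-4706))² = (-104 - 1/4706)² = (-489425/4706)² = 239536830625/22146436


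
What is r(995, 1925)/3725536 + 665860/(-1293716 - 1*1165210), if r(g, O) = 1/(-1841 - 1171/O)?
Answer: -4397133948467562355/16237988444342608128 ≈ -0.27079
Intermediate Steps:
r(995, 1925)/3725536 + 665860/(-1293716 - 1*1165210) = -1*1925/(1171 + 1841*1925)/3725536 + 665860/(-1293716 - 1*1165210) = -1*1925/(1171 + 3543925)*(1/3725536) + 665860/(-1293716 - 1165210) = -1*1925/3545096*(1/3725536) + 665860/(-2458926) = -1*1925*1/3545096*(1/3725536) + 665860*(-1/2458926) = -1925/3545096*1/3725536 - 332930/1229463 = -1925/13207382771456 - 332930/1229463 = -4397133948467562355/16237988444342608128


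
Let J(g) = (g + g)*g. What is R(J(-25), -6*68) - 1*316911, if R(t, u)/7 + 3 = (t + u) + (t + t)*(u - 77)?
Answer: -8798538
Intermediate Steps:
J(g) = 2*g**2 (J(g) = (2*g)*g = 2*g**2)
R(t, u) = -21 + 7*t + 7*u + 14*t*(-77 + u) (R(t, u) = -21 + 7*((t + u) + (t + t)*(u - 77)) = -21 + 7*((t + u) + (2*t)*(-77 + u)) = -21 + 7*((t + u) + 2*t*(-77 + u)) = -21 + 7*(t + u + 2*t*(-77 + u)) = -21 + (7*t + 7*u + 14*t*(-77 + u)) = -21 + 7*t + 7*u + 14*t*(-77 + u))
R(J(-25), -6*68) - 1*316911 = (-21 - 2142*(-25)**2 + 7*(-6*68) + 14*(2*(-25)**2)*(-6*68)) - 1*316911 = (-21 - 2142*625 + 7*(-408) + 14*(2*625)*(-408)) - 316911 = (-21 - 1071*1250 - 2856 + 14*1250*(-408)) - 316911 = (-21 - 1338750 - 2856 - 7140000) - 316911 = -8481627 - 316911 = -8798538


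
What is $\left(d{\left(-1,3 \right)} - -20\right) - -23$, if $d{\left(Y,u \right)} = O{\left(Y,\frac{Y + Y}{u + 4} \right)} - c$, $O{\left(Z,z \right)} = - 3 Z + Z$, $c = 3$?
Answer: $42$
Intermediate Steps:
$O{\left(Z,z \right)} = - 2 Z$
$d{\left(Y,u \right)} = -3 - 2 Y$ ($d{\left(Y,u \right)} = - 2 Y - 3 = -3 - 2 Y$)
$\left(d{\left(-1,3 \right)} - -20\right) - -23 = \left(\left(-3 - -2\right) - -20\right) - -23 = \left(\left(-3 + 2\right) + 20\right) + 23 = \left(-1 + 20\right) + 23 = 19 + 23 = 42$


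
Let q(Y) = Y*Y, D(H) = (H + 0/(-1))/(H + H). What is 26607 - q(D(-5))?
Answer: 106427/4 ≈ 26607.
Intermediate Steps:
D(H) = 1/2 (D(H) = (H + 0*(-1))/((2*H)) = (H + 0)*(1/(2*H)) = H*(1/(2*H)) = 1/2)
q(Y) = Y**2
26607 - q(D(-5)) = 26607 - (1/2)**2 = 26607 - 1*1/4 = 26607 - 1/4 = 106427/4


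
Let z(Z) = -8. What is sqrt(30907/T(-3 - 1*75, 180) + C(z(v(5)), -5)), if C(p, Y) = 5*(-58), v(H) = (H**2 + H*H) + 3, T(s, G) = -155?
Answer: I*sqrt(12235)/5 ≈ 22.122*I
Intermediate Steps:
v(H) = 3 + 2*H**2 (v(H) = (H**2 + H**2) + 3 = 2*H**2 + 3 = 3 + 2*H**2)
C(p, Y) = -290
sqrt(30907/T(-3 - 1*75, 180) + C(z(v(5)), -5)) = sqrt(30907/(-155) - 290) = sqrt(30907*(-1/155) - 290) = sqrt(-997/5 - 290) = sqrt(-2447/5) = I*sqrt(12235)/5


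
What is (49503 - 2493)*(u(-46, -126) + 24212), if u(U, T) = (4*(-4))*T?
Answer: 1232978280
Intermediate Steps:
u(U, T) = -16*T
(49503 - 2493)*(u(-46, -126) + 24212) = (49503 - 2493)*(-16*(-126) + 24212) = 47010*(2016 + 24212) = 47010*26228 = 1232978280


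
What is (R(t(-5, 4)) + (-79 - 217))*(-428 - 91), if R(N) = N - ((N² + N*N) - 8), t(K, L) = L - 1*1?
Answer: 157257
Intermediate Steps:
t(K, L) = -1 + L (t(K, L) = L - 1 = -1 + L)
R(N) = 8 + N - 2*N² (R(N) = N - ((N² + N²) - 8) = N - (2*N² - 8) = N - (-8 + 2*N²) = N + (8 - 2*N²) = 8 + N - 2*N²)
(R(t(-5, 4)) + (-79 - 217))*(-428 - 91) = ((8 + (-1 + 4) - 2*(-1 + 4)²) + (-79 - 217))*(-428 - 91) = ((8 + 3 - 2*3²) - 296)*(-519) = ((8 + 3 - 2*9) - 296)*(-519) = ((8 + 3 - 18) - 296)*(-519) = (-7 - 296)*(-519) = -303*(-519) = 157257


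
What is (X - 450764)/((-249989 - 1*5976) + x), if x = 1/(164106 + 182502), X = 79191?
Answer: 128790174384/88719516719 ≈ 1.4517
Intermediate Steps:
x = 1/346608 ≈ 2.8851e-6
(X - 450764)/((-249989 - 1*5976) + x) = (79191 - 450764)/((-249989 - 1*5976) + 1/346608) = -371573/((-249989 - 5976) + 1/346608) = -371573/(-255965 + 1/346608) = -371573/(-88719516719/346608) = -371573*(-346608/88719516719) = 128790174384/88719516719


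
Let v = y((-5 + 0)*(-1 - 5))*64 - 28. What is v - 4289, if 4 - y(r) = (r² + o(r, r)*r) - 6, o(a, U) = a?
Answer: -118877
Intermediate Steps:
y(r) = 10 - 2*r² (y(r) = 4 - ((r² + r*r) - 6) = 4 - ((r² + r²) - 6) = 4 - (2*r² - 6) = 4 - (-6 + 2*r²) = 4 + (6 - 2*r²) = 10 - 2*r²)
v = -114588 (v = (10 - 2*(-1 - 5)²*(-5 + 0)²)*64 - 28 = (10 - 2*(-5*(-6))²)*64 - 28 = (10 - 2*30²)*64 - 28 = (10 - 2*900)*64 - 28 = (10 - 1800)*64 - 28 = -1790*64 - 28 = -114560 - 28 = -114588)
v - 4289 = -114588 - 4289 = -118877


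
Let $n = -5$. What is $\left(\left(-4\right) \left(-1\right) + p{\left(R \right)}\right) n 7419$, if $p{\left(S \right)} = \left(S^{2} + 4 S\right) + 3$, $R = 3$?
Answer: $-1038660$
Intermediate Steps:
$p{\left(S \right)} = 3 + S^{2} + 4 S$
$\left(\left(-4\right) \left(-1\right) + p{\left(R \right)}\right) n 7419 = \left(\left(-4\right) \left(-1\right) + \left(3 + 3^{2} + 4 \cdot 3\right)\right) \left(-5\right) 7419 = \left(4 + \left(3 + 9 + 12\right)\right) \left(-5\right) 7419 = \left(4 + 24\right) \left(-5\right) 7419 = 28 \left(-5\right) 7419 = \left(-140\right) 7419 = -1038660$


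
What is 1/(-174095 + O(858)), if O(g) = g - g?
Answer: -1/174095 ≈ -5.7440e-6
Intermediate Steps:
O(g) = 0
1/(-174095 + O(858)) = 1/(-174095 + 0) = 1/(-174095) = -1/174095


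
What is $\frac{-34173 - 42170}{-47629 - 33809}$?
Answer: $\frac{76343}{81438} \approx 0.93744$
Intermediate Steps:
$\frac{-34173 - 42170}{-47629 - 33809} = - \frac{76343}{-81438} = \left(-76343\right) \left(- \frac{1}{81438}\right) = \frac{76343}{81438}$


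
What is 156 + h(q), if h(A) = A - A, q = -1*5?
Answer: 156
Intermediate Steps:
q = -5
h(A) = 0
156 + h(q) = 156 + 0 = 156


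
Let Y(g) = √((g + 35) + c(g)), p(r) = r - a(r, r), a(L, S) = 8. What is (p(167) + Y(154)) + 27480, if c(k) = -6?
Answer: 27639 + √183 ≈ 27653.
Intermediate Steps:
p(r) = -8 + r (p(r) = r - 1*8 = r - 8 = -8 + r)
Y(g) = √(29 + g) (Y(g) = √((g + 35) - 6) = √((35 + g) - 6) = √(29 + g))
(p(167) + Y(154)) + 27480 = ((-8 + 167) + √(29 + 154)) + 27480 = (159 + √183) + 27480 = 27639 + √183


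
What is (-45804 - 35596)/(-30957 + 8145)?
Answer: 20350/5703 ≈ 3.5683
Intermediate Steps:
(-45804 - 35596)/(-30957 + 8145) = -81400/(-22812) = -81400*(-1/22812) = 20350/5703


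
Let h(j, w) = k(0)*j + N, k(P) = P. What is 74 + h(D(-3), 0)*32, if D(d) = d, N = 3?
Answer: 170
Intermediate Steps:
h(j, w) = 3 (h(j, w) = 0*j + 3 = 0 + 3 = 3)
74 + h(D(-3), 0)*32 = 74 + 3*32 = 74 + 96 = 170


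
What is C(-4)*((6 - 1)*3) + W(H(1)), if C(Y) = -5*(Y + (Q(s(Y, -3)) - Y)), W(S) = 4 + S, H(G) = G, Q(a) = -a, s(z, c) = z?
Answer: -295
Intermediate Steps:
C(Y) = 5*Y (C(Y) = -5*(Y + (-Y - Y)) = -5*(Y - 2*Y) = -(-5)*Y = 5*Y)
C(-4)*((6 - 1)*3) + W(H(1)) = (5*(-4))*((6 - 1)*3) + (4 + 1) = -100*3 + 5 = -20*15 + 5 = -300 + 5 = -295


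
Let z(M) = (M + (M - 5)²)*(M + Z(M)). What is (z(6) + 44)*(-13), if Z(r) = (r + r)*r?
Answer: -7670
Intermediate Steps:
Z(r) = 2*r² (Z(r) = (2*r)*r = 2*r²)
z(M) = (M + (-5 + M)²)*(M + 2*M²) (z(M) = (M + (M - 5)²)*(M + 2*M²) = (M + (-5 + M)²)*(M + 2*M²))
(z(6) + 44)*(-13) = (6*(25 - 17*6² + 2*6³ + 41*6) + 44)*(-13) = (6*(25 - 17*36 + 2*216 + 246) + 44)*(-13) = (6*(25 - 612 + 432 + 246) + 44)*(-13) = (6*91 + 44)*(-13) = (546 + 44)*(-13) = 590*(-13) = -7670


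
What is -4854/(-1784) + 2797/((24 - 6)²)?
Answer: 410159/36126 ≈ 11.354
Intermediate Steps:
-4854/(-1784) + 2797/((24 - 6)²) = -4854*(-1/1784) + 2797/(18²) = 2427/892 + 2797/324 = 410159/36126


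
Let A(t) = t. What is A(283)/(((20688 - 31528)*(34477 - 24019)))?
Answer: -283/113364720 ≈ -2.4964e-6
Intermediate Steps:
A(283)/(((20688 - 31528)*(34477 - 24019))) = 283/(((20688 - 31528)*(34477 - 24019))) = 283/((-10840*10458)) = 283/(-113364720) = 283*(-1/113364720) = -283/113364720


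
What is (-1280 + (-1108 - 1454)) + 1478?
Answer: -2364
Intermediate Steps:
(-1280 + (-1108 - 1454)) + 1478 = (-1280 - 2562) + 1478 = -3842 + 1478 = -2364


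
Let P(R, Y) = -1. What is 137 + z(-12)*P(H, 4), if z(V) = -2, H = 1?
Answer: 139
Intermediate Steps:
137 + z(-12)*P(H, 4) = 137 - 2*(-1) = 137 + 2 = 139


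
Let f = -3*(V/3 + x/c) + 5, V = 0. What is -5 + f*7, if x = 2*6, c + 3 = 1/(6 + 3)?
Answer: 1524/13 ≈ 117.23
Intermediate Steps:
c = -26/9 (c = -3 + 1/(6 + 3) = -3 + 1/9 = -3 + ⅑ = -26/9 ≈ -2.8889)
x = 12
f = 227/13 (f = -3*(0/3 + 12/(-26/9)) + 5 = -3*(0*(⅓) + 12*(-9/26)) + 5 = -3*(0 - 54/13) + 5 = -3*(-54/13) + 5 = 162/13 + 5 = 227/13 ≈ 17.462)
-5 + f*7 = -5 + (227/13)*7 = -5 + 1589/13 = 1524/13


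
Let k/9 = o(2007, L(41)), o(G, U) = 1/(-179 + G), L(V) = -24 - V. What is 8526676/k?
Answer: 15586763728/9 ≈ 1.7319e+9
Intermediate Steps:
k = 9/1828 (k = 9/(-179 + 2007) = 9/1828 ≈ 0.0049234)
8526676/k = 8526676/(9/1828) = 8526676*(1828/9) = 15586763728/9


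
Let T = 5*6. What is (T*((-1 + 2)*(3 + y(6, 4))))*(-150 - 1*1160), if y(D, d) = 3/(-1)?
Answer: 0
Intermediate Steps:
y(D, d) = -3 (y(D, d) = 3*(-1) = -3)
T = 30
(T*((-1 + 2)*(3 + y(6, 4))))*(-150 - 1*1160) = (30*((-1 + 2)*(3 - 3)))*(-150 - 1*1160) = (30*(1*0))*(-150 - 1160) = (30*0)*(-1310) = 0*(-1310) = 0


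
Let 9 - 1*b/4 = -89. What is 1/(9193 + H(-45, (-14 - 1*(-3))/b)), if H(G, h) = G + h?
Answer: 392/3586005 ≈ 0.00010931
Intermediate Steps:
b = 392 (b = 36 - 4*(-89) = 36 + 356 = 392)
1/(9193 + H(-45, (-14 - 1*(-3))/b)) = 1/(9193 + (-45 + (-14 - 1*(-3))/392)) = 1/(9193 + (-45 + (-14 + 3)*(1/392))) = 1/(9193 + (-45 - 11*1/392)) = 1/(9193 + (-45 - 11/392)) = 1/(9193 - 17651/392) = 1/(3586005/392) = 392/3586005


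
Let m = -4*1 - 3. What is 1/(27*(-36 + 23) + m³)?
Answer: -1/694 ≈ -0.0014409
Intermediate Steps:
m = -7 (m = -4 - 3 = -7)
1/(27*(-36 + 23) + m³) = 1/(27*(-36 + 23) + (-7)³) = 1/(27*(-13) - 343) = 1/(-351 - 343) = 1/(-694) = -1/694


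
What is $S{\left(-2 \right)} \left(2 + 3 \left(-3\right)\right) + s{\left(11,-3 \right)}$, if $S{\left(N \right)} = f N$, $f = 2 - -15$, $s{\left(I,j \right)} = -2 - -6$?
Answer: $242$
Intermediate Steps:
$s{\left(I,j \right)} = 4$ ($s{\left(I,j \right)} = -2 + 6 = 4$)
$f = 17$ ($f = 2 + 15 = 17$)
$S{\left(N \right)} = 17 N$
$S{\left(-2 \right)} \left(2 + 3 \left(-3\right)\right) + s{\left(11,-3 \right)} = 17 \left(-2\right) \left(2 + 3 \left(-3\right)\right) + 4 = - 34 \left(2 - 9\right) + 4 = \left(-34\right) \left(-7\right) + 4 = 238 + 4 = 242$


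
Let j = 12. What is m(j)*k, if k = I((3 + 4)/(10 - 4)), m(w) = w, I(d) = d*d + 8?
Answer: 337/3 ≈ 112.33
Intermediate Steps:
I(d) = 8 + d² (I(d) = d² + 8 = 8 + d²)
k = 337/36 (k = 8 + ((3 + 4)/(10 - 4))² = 8 + (7/6)² = 8 + 49/36 = 337/36 ≈ 9.3611)
m(j)*k = 12*(337/36) = 337/3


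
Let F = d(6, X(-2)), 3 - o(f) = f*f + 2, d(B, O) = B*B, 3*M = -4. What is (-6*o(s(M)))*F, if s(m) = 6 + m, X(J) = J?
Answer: 4488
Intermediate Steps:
M = -4/3 (M = (1/3)*(-4) = -4/3 ≈ -1.3333)
d(B, O) = B**2
o(f) = 1 - f**2 (o(f) = 3 - (f*f + 2) = 3 - (f**2 + 2) = 3 - (2 + f**2) = 3 + (-2 - f**2) = 1 - f**2)
F = 36 (F = 6**2 = 36)
(-6*o(s(M)))*F = -6*(1 - (6 - 4/3)**2)*36 = -6*(1 - (14/3)**2)*36 = -6*(1 - 1*196/9)*36 = -6*(1 - 196/9)*36 = -6*(-187/9)*36 = (374/3)*36 = 4488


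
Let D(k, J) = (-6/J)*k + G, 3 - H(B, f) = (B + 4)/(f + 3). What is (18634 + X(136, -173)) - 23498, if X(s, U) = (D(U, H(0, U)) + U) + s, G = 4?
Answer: -1170299/257 ≈ -4553.7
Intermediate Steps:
H(B, f) = 3 - (4 + B)/(3 + f) (H(B, f) = 3 - (B + 4)/(f + 3) = 3 - (4 + B)/(3 + f))
D(k, J) = 4 - 6*k/J (D(k, J) = (-6/J)*k + 4 = -6*k/J + 4 = 4 - 6*k/J)
X(s, U) = 4 + U + s - 6*U*(3 + U)/(5 + 3*U) (X(s, U) = ((4 - 6*U/((5 - 1*0 + 3*U)/(3 + U))) + U) + s = ((4 - 6*U/((5 + 0 + 3*U)/(3 + U))) + U) + s = ((4 - 6*U/((5 + 3*U)/(3 + U))) + U) + s = ((4 - 6*U*(3 + U)/(5 + 3*U)) + U) + s = (4 + U - 6*U*(3 + U)/(5 + 3*U)) + s = 4 + U + s - 6*U*(3 + U)/(5 + 3*U))
(18634 + X(136, -173)) - 23498 = (18634 + ((5 + 3*(-173))*(4 - 173 + 136) - 6*(-173)*(3 - 173))/(5 + 3*(-173))) - 23498 = (18634 + ((5 - 519)*(-33) - 6*(-173)*(-170))/(5 - 519)) - 23498 = (18634 + (-514*(-33) - 176460)/(-514)) - 23498 = (18634 - (16962 - 176460)/514) - 23498 = (18634 - 1/514*(-159498)) - 23498 = (18634 + 79749/257) - 23498 = 4868687/257 - 23498 = -1170299/257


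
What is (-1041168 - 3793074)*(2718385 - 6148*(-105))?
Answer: -16262027519850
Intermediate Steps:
(-1041168 - 3793074)*(2718385 - 6148*(-105)) = -4834242*(2718385 + 645540) = -4834242*3363925 = -16262027519850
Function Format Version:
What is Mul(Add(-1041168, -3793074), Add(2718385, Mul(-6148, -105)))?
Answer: -16262027519850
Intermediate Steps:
Mul(Add(-1041168, -3793074), Add(2718385, Mul(-6148, -105))) = Mul(-4834242, Add(2718385, 645540)) = Mul(-4834242, 3363925) = -16262027519850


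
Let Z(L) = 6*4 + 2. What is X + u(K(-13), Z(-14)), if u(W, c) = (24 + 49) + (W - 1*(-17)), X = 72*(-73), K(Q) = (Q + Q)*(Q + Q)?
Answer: -4490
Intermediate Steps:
Z(L) = 26 (Z(L) = 24 + 2 = 26)
K(Q) = 4*Q² (K(Q) = (2*Q)*(2*Q) = 4*Q²)
X = -5256
u(W, c) = 90 + W (u(W, c) = 73 + (W + 17) = 73 + (17 + W) = 90 + W)
X + u(K(-13), Z(-14)) = -5256 + (90 + 4*(-13)²) = -5256 + (90 + 4*169) = -5256 + (90 + 676) = -5256 + 766 = -4490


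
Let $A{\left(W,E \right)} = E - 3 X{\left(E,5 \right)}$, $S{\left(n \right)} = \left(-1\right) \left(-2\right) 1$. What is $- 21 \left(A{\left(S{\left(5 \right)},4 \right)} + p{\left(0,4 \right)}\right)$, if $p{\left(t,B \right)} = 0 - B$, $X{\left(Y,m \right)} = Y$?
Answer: $252$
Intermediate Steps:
$S{\left(n \right)} = 2$ ($S{\left(n \right)} = 2 \cdot 1 = 2$)
$p{\left(t,B \right)} = - B$
$A{\left(W,E \right)} = - 2 E$ ($A{\left(W,E \right)} = E - 3 E = - 2 E$)
$- 21 \left(A{\left(S{\left(5 \right)},4 \right)} + p{\left(0,4 \right)}\right) = - 21 \left(\left(-2\right) 4 - 4\right) = - 21 \left(-8 - 4\right) = \left(-21\right) \left(-12\right) = 252$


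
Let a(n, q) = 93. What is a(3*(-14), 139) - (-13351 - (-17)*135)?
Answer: 11149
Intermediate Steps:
a(3*(-14), 139) - (-13351 - (-17)*135) = 93 - (-13351 - (-17)*135) = 93 - (-13351 - 1*(-2295)) = 93 - (-13351 + 2295) = 93 - 1*(-11056) = 93 + 11056 = 11149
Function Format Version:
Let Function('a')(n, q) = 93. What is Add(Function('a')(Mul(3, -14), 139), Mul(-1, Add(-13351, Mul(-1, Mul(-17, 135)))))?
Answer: 11149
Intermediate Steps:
Add(Function('a')(Mul(3, -14), 139), Mul(-1, Add(-13351, Mul(-1, Mul(-17, 135))))) = Add(93, Mul(-1, Add(-13351, Mul(-1, Mul(-17, 135))))) = Add(93, Mul(-1, Add(-13351, Mul(-1, -2295)))) = Add(93, Mul(-1, Add(-13351, 2295))) = Add(93, Mul(-1, -11056)) = Add(93, 11056) = 11149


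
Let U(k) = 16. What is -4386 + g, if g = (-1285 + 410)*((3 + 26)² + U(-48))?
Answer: -754261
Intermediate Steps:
g = -749875 (g = (-1285 + 410)*((3 + 26)² + 16) = -875*(29² + 16) = -875*(841 + 16) = -875*857 = -749875)
-4386 + g = -4386 - 749875 = -754261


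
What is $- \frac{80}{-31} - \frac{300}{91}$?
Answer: $- \frac{2020}{2821} \approx -0.71606$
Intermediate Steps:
$- \frac{80}{-31} - \frac{300}{91} = \left(-80\right) \left(- \frac{1}{31}\right) - \frac{300}{91} = \frac{80}{31} - \frac{300}{91} = - \frac{2020}{2821}$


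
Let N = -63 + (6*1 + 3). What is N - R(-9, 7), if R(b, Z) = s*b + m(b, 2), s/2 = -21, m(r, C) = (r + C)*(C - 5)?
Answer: -453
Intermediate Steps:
m(r, C) = (-5 + C)*(C + r) (m(r, C) = (C + r)*(-5 + C) = (-5 + C)*(C + r))
s = -42 (s = 2*(-21) = -42)
N = -54 (N = -63 + (6 + 3) = -63 + 9 = -54)
R(b, Z) = -6 - 45*b (R(b, Z) = -42*b + (2² - 5*2 - 5*b + 2*b) = -42*b + (4 - 10 - 5*b + 2*b) = -42*b + (-6 - 3*b) = -6 - 45*b)
N - R(-9, 7) = -54 - (-6 - 45*(-9)) = -54 - (-6 + 405) = -54 - 1*399 = -54 - 399 = -453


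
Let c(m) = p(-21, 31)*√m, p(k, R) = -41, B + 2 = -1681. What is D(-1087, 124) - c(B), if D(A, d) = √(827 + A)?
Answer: I*(2*√65 + 123*√187) ≈ 1698.1*I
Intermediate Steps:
B = -1683 (B = -2 - 1681 = -1683)
c(m) = -41*√m
D(-1087, 124) - c(B) = √(827 - 1087) - (-41)*√(-1683) = √(-260) - (-41)*3*I*√187 = 2*I*√65 - (-123)*I*√187 = 2*I*√65 + 123*I*√187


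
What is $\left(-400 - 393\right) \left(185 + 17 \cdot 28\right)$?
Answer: $-524173$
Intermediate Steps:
$\left(-400 - 393\right) \left(185 + 17 \cdot 28\right) = - 793 \left(185 + 476\right) = \left(-793\right) 661 = -524173$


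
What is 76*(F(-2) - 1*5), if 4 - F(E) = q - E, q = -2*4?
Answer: 380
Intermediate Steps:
q = -8
F(E) = 12 + E (F(E) = 4 - (-8 - E) = 4 + (8 + E) = 12 + E)
76*(F(-2) - 1*5) = 76*((12 - 2) - 1*5) = 76*(10 - 5) = 76*5 = 380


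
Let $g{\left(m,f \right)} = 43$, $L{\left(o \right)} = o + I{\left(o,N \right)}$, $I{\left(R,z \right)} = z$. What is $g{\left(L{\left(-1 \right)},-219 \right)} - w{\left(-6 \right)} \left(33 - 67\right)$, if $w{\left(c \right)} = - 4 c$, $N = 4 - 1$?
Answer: $859$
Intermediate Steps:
$N = 3$ ($N = 4 - 1 = 3$)
$L{\left(o \right)} = 3 + o$ ($L{\left(o \right)} = o + 3 = 3 + o$)
$g{\left(L{\left(-1 \right)},-219 \right)} - w{\left(-6 \right)} \left(33 - 67\right) = 43 - \left(-4\right) \left(-6\right) \left(33 - 67\right) = 43 - 24 \left(-34\right) = 43 - -816 = 43 + 816 = 859$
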